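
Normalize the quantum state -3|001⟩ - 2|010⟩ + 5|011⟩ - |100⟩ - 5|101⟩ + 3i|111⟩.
-0.3511|001⟩ - 0.2341|010⟩ + 0.5852|011⟩ - 0.117|100⟩ - 0.5852|101⟩ + 0.3511i|111⟩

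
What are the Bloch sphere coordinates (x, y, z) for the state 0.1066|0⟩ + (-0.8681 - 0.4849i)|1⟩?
(-0.1851, -0.1034, -0.9774)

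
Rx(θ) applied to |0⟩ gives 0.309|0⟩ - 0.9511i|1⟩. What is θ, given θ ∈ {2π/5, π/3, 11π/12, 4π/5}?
4π/5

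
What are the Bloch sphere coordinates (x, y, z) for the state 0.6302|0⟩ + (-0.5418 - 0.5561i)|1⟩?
(-0.6829, -0.7009, -0.2056)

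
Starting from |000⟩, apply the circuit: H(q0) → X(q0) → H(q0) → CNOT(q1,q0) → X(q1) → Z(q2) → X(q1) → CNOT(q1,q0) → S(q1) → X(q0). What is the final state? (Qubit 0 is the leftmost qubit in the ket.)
|100⟩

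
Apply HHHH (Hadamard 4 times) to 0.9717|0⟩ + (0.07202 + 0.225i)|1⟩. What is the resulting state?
0.9717|0⟩ + (0.07202 + 0.225i)|1⟩

H² = I, so an even number of Hadamards cancels: H^4 = I and the state is unchanged.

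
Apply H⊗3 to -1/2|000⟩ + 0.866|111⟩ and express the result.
0.1294|000⟩ - 0.483|001⟩ - 0.483|010⟩ + 0.1294|011⟩ - 0.483|100⟩ + 0.1294|101⟩ + 0.1294|110⟩ - 0.483|111⟩

H⊗3 gives amp(|y⟩) = (1/2√2) Σ_x (−1)^(x·y) amp(|x⟩), where x·y is the number of positions in which both x and y have a 1.
|000⟩: (-1/2 + 0.866)/(2√2) = 0.1294
|001⟩: (-1/2 - 0.866)/(2√2) = -0.483
|010⟩: (-1/2 - 0.866)/(2√2) = -0.483
|011⟩: (-1/2 + 0.866)/(2√2) = 0.1294
|100⟩: (-1/2 - 0.866)/(2√2) = -0.483
|101⟩: (-1/2 + 0.866)/(2√2) = 0.1294
|110⟩: (-1/2 + 0.866)/(2√2) = 0.1294
|111⟩: (-1/2 - 0.866)/(2√2) = -0.483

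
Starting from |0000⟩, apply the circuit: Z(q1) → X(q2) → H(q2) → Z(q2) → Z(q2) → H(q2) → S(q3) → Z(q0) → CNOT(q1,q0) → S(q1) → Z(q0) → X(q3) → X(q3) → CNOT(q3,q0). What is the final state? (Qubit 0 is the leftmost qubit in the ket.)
|0010⟩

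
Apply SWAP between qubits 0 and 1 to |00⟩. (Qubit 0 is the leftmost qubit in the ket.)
|00⟩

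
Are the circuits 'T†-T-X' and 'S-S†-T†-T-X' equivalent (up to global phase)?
Yes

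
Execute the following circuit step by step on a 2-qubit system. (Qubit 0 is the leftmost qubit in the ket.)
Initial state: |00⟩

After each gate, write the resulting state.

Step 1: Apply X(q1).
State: |01⟩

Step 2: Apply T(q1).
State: (1/√2 + (1/√2)i)|01⟩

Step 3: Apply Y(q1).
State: (1/√2 - (1/√2)i)|00⟩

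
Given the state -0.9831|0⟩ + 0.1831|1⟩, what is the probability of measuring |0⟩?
0.9665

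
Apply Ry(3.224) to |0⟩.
-0.04119|0⟩ + 0.9992|1⟩

Ry(3.224) = [[cos(θ/2), −sin(θ/2)], [sin(θ/2), cos(θ/2)]]; θ = 3.224, cos(θ/2) ≈ -0.041192, sin(θ/2) ≈ 0.999151.
With a = amp(|0⟩) = 1 and b = amp(|1⟩) = 0:
new amp(|0⟩) = (-0.041192)·a + (-0.999151)·b = -0.04119
new amp(|1⟩) = (0.999151)·a + (-0.041192)·b = 0.9992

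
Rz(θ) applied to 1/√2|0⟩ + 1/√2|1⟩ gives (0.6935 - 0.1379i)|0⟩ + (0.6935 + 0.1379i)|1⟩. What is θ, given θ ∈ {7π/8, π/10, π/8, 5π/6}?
π/8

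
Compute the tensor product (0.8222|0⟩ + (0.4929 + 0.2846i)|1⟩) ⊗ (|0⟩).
0.8222|00⟩ + (0.4929 + 0.2846i)|10⟩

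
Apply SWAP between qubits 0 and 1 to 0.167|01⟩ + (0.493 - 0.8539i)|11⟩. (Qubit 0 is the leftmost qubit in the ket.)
0.167|10⟩ + (0.493 - 0.8539i)|11⟩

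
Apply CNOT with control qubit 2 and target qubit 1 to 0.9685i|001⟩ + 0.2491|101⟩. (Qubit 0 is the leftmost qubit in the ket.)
0.9685i|011⟩ + 0.2491|111⟩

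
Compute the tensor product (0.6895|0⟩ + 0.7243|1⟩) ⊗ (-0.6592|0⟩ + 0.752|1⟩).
-0.4545|00⟩ + 0.5185|01⟩ - 0.4775|10⟩ + 0.5447|11⟩

amp(|b₁b₂…⟩) = product of the factor amplitudes for bits b₁, b₂, …; only kets whose every factor amplitude is nonzero survive.
|00⟩: (0.6895)(-0.6592) = -0.4545
|01⟩: (0.6895)(0.752) = 0.5185
|10⟩: (0.7243)(-0.6592) = -0.4775
|11⟩: (0.7243)(0.752) = 0.5447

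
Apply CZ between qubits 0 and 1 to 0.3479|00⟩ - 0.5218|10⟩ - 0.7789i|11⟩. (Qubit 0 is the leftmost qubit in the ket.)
0.3479|00⟩ - 0.5218|10⟩ + 0.7789i|11⟩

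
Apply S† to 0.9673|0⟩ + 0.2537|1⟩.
0.9673|0⟩ - 0.2537i|1⟩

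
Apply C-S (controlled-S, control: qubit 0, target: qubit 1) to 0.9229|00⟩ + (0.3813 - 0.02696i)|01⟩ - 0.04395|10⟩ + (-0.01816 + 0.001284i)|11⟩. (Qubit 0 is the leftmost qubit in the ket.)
0.9229|00⟩ + (0.3813 - 0.02696i)|01⟩ - 0.04395|10⟩ + (-0.001284 - 0.01816i)|11⟩

C-S leaves the control-|0⟩ kets |00⟩, |01⟩ unchanged and applies S to qubit 1 on the control-|1⟩ pair (|10⟩, |11⟩).
S = [[1, 0], [0, i]].
With a = amp(|10⟩) = -0.04395 and b = amp(|11⟩) = (-0.01816 + 0.001284i):
new amp(|10⟩) = (1)·a = -0.04395
new amp(|11⟩) = (i)·b = (-0.001284 - 0.01816i)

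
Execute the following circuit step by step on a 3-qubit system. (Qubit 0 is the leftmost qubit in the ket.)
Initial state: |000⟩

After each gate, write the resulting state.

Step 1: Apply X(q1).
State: |010⟩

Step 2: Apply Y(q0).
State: i|110⟩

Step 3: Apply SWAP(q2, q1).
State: i|101⟩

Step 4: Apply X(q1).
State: i|111⟩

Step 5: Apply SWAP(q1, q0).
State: i|111⟩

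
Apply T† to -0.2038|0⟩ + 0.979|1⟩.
-0.2038|0⟩ + (0.6923 - 0.6923i)|1⟩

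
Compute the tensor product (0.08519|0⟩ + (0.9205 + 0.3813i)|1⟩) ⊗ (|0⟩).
0.08519|00⟩ + (0.9205 + 0.3813i)|10⟩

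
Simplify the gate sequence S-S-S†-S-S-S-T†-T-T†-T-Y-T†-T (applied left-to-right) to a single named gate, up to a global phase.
Y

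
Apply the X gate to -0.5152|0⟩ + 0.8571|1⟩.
0.8571|0⟩ - 0.5152|1⟩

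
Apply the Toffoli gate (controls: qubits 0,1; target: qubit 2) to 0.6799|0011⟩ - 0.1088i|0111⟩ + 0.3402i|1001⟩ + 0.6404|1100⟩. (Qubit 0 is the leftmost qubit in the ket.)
0.6799|0011⟩ - 0.1088i|0111⟩ + 0.3402i|1001⟩ + 0.6404|1110⟩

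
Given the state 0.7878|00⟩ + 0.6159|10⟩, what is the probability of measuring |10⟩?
0.3793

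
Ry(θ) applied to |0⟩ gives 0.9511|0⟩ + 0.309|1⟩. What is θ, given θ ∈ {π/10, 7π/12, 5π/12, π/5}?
π/5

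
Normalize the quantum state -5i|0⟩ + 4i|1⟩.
-0.7809i|0⟩ + 0.6247i|1⟩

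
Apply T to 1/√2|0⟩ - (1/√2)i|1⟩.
1/√2|0⟩ + (1/2 - (1/2)i)|1⟩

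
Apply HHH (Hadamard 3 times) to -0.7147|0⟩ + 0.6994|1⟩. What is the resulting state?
-0.01082|0⟩ - 0.9999|1⟩

H² = I, so H^3 = H: a single Hadamard. With (a, b) = (-0.7147, 0.6994), H gives ((a + b)/√2, (a − b)/√2) = (-0.01082, -0.9999).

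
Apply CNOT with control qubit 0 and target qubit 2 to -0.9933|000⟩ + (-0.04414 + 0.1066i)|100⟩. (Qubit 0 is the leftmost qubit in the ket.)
-0.9933|000⟩ + (-0.04414 + 0.1066i)|101⟩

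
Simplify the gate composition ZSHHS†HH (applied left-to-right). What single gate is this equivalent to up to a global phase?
Z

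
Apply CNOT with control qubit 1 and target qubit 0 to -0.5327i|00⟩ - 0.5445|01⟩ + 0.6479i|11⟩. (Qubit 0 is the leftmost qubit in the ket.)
-0.5327i|00⟩ + 0.6479i|01⟩ - 0.5445|11⟩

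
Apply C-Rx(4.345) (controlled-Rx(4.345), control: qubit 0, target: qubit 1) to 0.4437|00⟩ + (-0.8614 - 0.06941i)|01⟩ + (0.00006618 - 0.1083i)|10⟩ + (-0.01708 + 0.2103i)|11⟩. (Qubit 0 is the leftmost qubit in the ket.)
0.4437|00⟩ + (-0.8614 - 0.06941i)|01⟩ + (0.1733 + 0.07538i)|10⟩ + (-0.07961 - 0.1191i)|11⟩

C-Rx(4.345) leaves the control-|0⟩ kets |00⟩, |01⟩ unchanged and applies Rx(4.345) to qubit 1 on the control-|1⟩ pair (|10⟩, |11⟩).
Rx(4.345) = [[cos(θ/2), −i·sin(θ/2)], [−i·sin(θ/2), cos(θ/2)]]; θ = 4.345, cos(θ/2) ≈ -0.566048, sin(θ/2) ≈ 0.824372.
With a = amp(|10⟩) = (0.00006618 - 0.1083i) and b = amp(|11⟩) = (-0.01708 + 0.2103i):
new amp(|10⟩) = (-0.566048)·a + (-0.824372i)·b = (0.1733 + 0.07538i)
new amp(|11⟩) = (-0.824372i)·a + (-0.566048)·b = (-0.07961 - 0.1191i)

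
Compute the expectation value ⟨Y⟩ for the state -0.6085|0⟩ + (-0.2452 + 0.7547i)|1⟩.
-0.9185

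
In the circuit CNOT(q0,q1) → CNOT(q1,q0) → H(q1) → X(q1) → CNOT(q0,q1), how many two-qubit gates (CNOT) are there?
3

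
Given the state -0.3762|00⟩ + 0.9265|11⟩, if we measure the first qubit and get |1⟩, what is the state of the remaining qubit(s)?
|1⟩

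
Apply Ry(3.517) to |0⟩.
-0.1866|0⟩ + 0.9824|1⟩

Ry(3.517) = [[cos(θ/2), −sin(θ/2)], [sin(θ/2), cos(θ/2)]]; θ = 3.517, cos(θ/2) ≈ -0.186603, sin(θ/2) ≈ 0.982435.
With a = amp(|0⟩) = 1 and b = amp(|1⟩) = 0:
new amp(|0⟩) = (-0.186603)·a + (-0.982435)·b = -0.1866
new amp(|1⟩) = (0.982435)·a + (-0.186603)·b = 0.9824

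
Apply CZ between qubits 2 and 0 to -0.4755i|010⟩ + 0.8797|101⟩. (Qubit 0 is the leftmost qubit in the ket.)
-0.4755i|010⟩ - 0.8797|101⟩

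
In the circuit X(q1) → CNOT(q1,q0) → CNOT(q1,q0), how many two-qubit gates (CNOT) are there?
2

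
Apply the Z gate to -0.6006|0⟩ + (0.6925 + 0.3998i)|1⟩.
-0.6006|0⟩ + (-0.6925 - 0.3998i)|1⟩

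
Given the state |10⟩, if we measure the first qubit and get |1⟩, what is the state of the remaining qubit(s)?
|0⟩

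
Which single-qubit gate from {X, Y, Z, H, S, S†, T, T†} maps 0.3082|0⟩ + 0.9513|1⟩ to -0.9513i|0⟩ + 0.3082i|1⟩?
Y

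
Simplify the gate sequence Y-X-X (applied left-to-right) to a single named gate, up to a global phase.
Y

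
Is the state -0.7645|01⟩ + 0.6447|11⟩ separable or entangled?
Separable

Writing the state as a|00⟩ + b|01⟩ + c|10⟩ + d|11⟩, it is a product state iff ad − bc = 0.
Here (a, b, c, d) = (0, -0.7645, 0, 0.6447): ad − bc = (0)(0.6447) − (-0.7645)(0) = 0, so the state is separable.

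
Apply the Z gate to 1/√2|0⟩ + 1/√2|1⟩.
1/√2|0⟩ - 1/√2|1⟩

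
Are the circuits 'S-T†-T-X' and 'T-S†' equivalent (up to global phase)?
No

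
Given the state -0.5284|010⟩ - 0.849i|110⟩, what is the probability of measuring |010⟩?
0.2792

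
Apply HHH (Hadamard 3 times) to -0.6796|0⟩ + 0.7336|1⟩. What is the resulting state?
0.03818|0⟩ - 0.9993|1⟩

H² = I, so H^3 = H: a single Hadamard. With (a, b) = (-0.6796, 0.7336), H gives ((a + b)/√2, (a − b)/√2) = (0.03818, -0.9993).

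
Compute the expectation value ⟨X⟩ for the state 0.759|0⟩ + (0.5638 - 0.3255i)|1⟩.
0.8558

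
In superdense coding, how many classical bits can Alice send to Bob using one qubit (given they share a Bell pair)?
2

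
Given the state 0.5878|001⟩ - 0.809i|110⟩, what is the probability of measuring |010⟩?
0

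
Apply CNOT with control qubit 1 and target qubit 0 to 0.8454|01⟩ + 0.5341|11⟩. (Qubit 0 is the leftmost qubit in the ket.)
0.5341|01⟩ + 0.8454|11⟩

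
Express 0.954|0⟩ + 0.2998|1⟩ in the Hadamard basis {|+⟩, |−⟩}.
0.8866|+⟩ + 0.4626|−⟩

With |ψ⟩ = α|0⟩ + β|1⟩, the Hadamard-basis coefficients are ⟨+|ψ⟩ = (α + β)/√2 and ⟨−|ψ⟩ = (α − β)/√2.
Here α = 0.954, β = 0.2998: (α + β)/√2 = 0.8866, (α − β)/√2 = 0.4626.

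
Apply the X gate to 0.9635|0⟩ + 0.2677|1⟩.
0.2677|0⟩ + 0.9635|1⟩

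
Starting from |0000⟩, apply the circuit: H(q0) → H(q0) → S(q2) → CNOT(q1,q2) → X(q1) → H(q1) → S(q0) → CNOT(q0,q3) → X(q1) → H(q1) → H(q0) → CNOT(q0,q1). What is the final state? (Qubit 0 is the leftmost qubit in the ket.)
-1/√2|0100⟩ - 1/√2|1000⟩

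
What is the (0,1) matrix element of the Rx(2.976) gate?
-0.9966i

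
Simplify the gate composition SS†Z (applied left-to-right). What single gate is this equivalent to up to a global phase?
Z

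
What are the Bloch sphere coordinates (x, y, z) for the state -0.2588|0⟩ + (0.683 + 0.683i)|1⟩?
(-0.3535, -0.3535, -0.866)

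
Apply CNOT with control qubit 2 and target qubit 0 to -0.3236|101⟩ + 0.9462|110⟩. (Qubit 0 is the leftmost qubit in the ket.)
-0.3236|001⟩ + 0.9462|110⟩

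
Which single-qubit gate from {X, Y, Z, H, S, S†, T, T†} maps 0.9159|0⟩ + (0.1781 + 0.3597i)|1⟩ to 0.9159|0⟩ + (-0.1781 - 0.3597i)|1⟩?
Z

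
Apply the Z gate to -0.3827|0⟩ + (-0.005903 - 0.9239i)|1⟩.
-0.3827|0⟩ + (0.005903 + 0.9239i)|1⟩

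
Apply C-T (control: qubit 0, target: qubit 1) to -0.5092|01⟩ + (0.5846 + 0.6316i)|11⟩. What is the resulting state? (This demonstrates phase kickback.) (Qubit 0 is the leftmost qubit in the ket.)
-0.5092|01⟩ + (-0.03323 + 0.86i)|11⟩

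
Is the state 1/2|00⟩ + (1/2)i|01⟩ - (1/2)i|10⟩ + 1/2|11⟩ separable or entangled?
Separable

Writing the state as a|00⟩ + b|01⟩ + c|10⟩ + d|11⟩, it is a product state iff ad − bc = 0.
Here (a, b, c, d) = (1/2, (1/2)i, -(1/2)i, 1/2): ad − bc = (1/2)(1/2) − ((1/2)i)(-(1/2)i) = 0, so the state is separable.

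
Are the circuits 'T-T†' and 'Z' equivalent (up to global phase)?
No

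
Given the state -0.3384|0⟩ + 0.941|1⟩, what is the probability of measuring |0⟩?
0.1145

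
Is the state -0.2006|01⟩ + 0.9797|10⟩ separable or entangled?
Entangled

Writing the state as a|00⟩ + b|01⟩ + c|10⟩ + d|11⟩, it is a product state iff ad − bc = 0.
Here (a, b, c, d) = (0, -0.2006, 0.9797, 0): ad − bc = (0)(0) − (-0.2006)(0.9797) = 0.1965 ≠ 0, so the state is entangled.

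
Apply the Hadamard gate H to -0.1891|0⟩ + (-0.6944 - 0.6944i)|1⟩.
(-0.6247 - 0.491i)|0⟩ + (0.3573 + 0.491i)|1⟩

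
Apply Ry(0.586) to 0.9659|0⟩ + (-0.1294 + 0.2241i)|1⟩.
(0.9621 - 0.06473i)|0⟩ + (0.1551 + 0.2145i)|1⟩

Ry(0.586) = [[cos(θ/2), −sin(θ/2)], [sin(θ/2), cos(θ/2)]]; θ = 0.586, cos(θ/2) ≈ 0.957382, sin(θ/2) ≈ 0.288826.
With a = amp(|0⟩) = 0.9659 and b = amp(|1⟩) = (-0.1294 + 0.2241i):
new amp(|0⟩) = (0.957382)·a + (-0.288826)·b = (0.9621 - 0.06473i)
new amp(|1⟩) = (0.288826)·a + (0.957382)·b = (0.1551 + 0.2145i)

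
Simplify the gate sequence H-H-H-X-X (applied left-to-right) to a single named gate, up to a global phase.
H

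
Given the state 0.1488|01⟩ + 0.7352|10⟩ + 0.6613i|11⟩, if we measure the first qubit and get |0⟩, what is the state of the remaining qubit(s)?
|1⟩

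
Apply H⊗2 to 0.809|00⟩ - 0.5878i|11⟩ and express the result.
(0.4045 - 0.2939i)|00⟩ + (0.4045 + 0.2939i)|01⟩ + (0.4045 + 0.2939i)|10⟩ + (0.4045 - 0.2939i)|11⟩

H⊗2 gives amp(|y⟩) = (1/2) Σ_x (−1)^(x·y) amp(|x⟩), where x·y is the number of positions in which both x and y have a 1.
|00⟩: (0.809 - 0.5878i)/2 = (0.4045 - 0.2939i)
|01⟩: (0.809 + 0.5878i)/2 = (0.4045 + 0.2939i)
|10⟩: (0.809 + 0.5878i)/2 = (0.4045 + 0.2939i)
|11⟩: (0.809 - 0.5878i)/2 = (0.4045 - 0.2939i)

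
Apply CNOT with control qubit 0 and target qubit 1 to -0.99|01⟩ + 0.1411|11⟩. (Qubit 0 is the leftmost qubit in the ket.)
-0.99|01⟩ + 0.1411|10⟩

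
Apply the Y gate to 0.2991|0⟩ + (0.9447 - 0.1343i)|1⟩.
(-0.1343 - 0.9447i)|0⟩ + 0.2991i|1⟩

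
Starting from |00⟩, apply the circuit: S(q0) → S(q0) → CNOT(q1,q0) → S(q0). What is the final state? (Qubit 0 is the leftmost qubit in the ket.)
|00⟩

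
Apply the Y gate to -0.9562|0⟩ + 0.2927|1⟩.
-0.2927i|0⟩ - 0.9562i|1⟩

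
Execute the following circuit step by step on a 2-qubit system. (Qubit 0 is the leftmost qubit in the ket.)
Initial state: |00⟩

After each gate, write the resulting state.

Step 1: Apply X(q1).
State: |01⟩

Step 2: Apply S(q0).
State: |01⟩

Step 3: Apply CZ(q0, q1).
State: |01⟩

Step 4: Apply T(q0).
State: |01⟩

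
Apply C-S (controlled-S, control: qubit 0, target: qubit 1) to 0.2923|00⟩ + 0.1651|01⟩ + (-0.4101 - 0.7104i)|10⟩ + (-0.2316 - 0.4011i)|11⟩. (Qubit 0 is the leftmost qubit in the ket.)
0.2923|00⟩ + 0.1651|01⟩ + (-0.4101 - 0.7104i)|10⟩ + (0.4011 - 0.2316i)|11⟩

C-S leaves the control-|0⟩ kets |00⟩, |01⟩ unchanged and applies S to qubit 1 on the control-|1⟩ pair (|10⟩, |11⟩).
S = [[1, 0], [0, i]].
With a = amp(|10⟩) = (-0.4101 - 0.7104i) and b = amp(|11⟩) = (-0.2316 - 0.4011i):
new amp(|10⟩) = (1)·a = (-0.4101 - 0.7104i)
new amp(|11⟩) = (i)·b = (0.4011 - 0.2316i)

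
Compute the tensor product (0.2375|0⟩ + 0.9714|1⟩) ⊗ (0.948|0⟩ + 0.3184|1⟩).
0.2252|00⟩ + 0.07562|01⟩ + 0.9209|10⟩ + 0.3093|11⟩

amp(|b₁b₂…⟩) = product of the factor amplitudes for bits b₁, b₂, …; only kets whose every factor amplitude is nonzero survive.
|00⟩: (0.2375)(0.948) = 0.2252
|01⟩: (0.2375)(0.3184) = 0.07562
|10⟩: (0.9714)(0.948) = 0.9209
|11⟩: (0.9714)(0.3184) = 0.3093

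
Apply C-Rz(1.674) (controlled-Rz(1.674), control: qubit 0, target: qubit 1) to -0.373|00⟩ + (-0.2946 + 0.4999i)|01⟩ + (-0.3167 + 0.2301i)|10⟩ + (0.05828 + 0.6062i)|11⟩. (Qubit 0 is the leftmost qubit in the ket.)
-0.373|00⟩ + (-0.2946 + 0.4999i)|01⟩ + (-0.04121 + 0.3893i)|10⟩ + (-0.4112 + 0.4492i)|11⟩

C-Rz(1.674) leaves the control-|0⟩ kets |00⟩, |01⟩ unchanged and applies Rz(1.674) to qubit 1 on the control-|1⟩ pair (|10⟩, |11⟩).
Rz(1.674) = [[e^(−iθ/2), 0], [0, e^(iθ/2)]] with e^(±iθ/2) = cos(θ/2) ± i·sin(θ/2); θ = 1.674, cos(θ/2) ≈ 0.669694, sin(θ/2) ≈ 0.742637.
With a = amp(|10⟩) = (-0.3167 + 0.2301i) and b = amp(|11⟩) = (0.05828 + 0.6062i):
new amp(|10⟩) = (0.669694 - 0.742637i)·a = (-0.04121 + 0.3893i)
new amp(|11⟩) = (0.669694 + 0.742637i)·b = (-0.4112 + 0.4492i)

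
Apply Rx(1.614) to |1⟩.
-0.7222i|0⟩ + 0.6917|1⟩

Rx(1.614) = [[cos(θ/2), −i·sin(θ/2)], [−i·sin(θ/2), cos(θ/2)]]; θ = 1.614, cos(θ/2) ≈ 0.691668, sin(θ/2) ≈ 0.722215.
With a = amp(|0⟩) = 0 and b = amp(|1⟩) = 1:
new amp(|0⟩) = (0.691668)·a + (-0.722215i)·b = -0.7222i
new amp(|1⟩) = (-0.722215i)·a + (0.691668)·b = 0.6917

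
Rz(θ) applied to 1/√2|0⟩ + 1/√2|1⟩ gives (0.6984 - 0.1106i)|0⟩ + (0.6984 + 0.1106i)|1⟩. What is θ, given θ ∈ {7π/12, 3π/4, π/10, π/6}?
π/10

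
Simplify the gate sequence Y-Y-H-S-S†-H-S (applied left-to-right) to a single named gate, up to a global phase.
S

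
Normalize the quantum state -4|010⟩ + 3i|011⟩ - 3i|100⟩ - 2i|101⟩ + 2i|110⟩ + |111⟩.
-0.61|010⟩ + 0.4575i|011⟩ - 0.4575i|100⟩ - 0.305i|101⟩ + 0.305i|110⟩ + 0.1525|111⟩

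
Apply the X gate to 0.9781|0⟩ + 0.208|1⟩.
0.208|0⟩ + 0.9781|1⟩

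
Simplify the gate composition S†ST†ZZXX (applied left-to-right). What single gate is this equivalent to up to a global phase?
T†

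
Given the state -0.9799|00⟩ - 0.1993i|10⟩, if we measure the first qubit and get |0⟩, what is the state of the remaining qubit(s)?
-|0⟩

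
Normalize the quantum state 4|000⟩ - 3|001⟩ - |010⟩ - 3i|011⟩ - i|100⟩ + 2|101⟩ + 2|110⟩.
0.603|000⟩ - 0.4523|001⟩ - 0.1508|010⟩ - 0.4523i|011⟩ - 0.1508i|100⟩ + 0.3015|101⟩ + 0.3015|110⟩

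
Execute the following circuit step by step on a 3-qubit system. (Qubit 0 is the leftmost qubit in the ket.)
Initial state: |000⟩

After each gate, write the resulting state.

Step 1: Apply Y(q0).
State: i|100⟩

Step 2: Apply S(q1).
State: i|100⟩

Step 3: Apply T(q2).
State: i|100⟩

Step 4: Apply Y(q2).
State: -|101⟩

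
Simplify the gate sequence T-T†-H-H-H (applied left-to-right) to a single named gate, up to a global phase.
H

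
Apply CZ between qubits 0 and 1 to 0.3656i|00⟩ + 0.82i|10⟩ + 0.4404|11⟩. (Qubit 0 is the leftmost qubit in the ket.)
0.3656i|00⟩ + 0.82i|10⟩ - 0.4404|11⟩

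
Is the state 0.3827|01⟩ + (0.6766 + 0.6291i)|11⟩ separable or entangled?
Separable

Writing the state as a|00⟩ + b|01⟩ + c|10⟩ + d|11⟩, it is a product state iff ad − bc = 0.
Here (a, b, c, d) = (0, 0.3827, 0, (0.6766 + 0.6291i)): ad − bc = (0)(0.6766 + 0.6291i) − (0.3827)(0) = 0, so the state is separable.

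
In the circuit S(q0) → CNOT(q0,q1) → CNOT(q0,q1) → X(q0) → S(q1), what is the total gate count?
5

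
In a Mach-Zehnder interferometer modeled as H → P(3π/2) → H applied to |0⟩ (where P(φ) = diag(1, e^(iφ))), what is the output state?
(1/2 - (1/2)i)|0⟩ + (1/2 + (1/2)i)|1⟩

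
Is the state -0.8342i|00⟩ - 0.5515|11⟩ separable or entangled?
Entangled

Writing the state as a|00⟩ + b|01⟩ + c|10⟩ + d|11⟩, it is a product state iff ad − bc = 0.
Here (a, b, c, d) = (-0.8342i, 0, 0, -0.5515): ad − bc = (-0.8342i)(-0.5515) − (0)(0) = 0.4601i ≠ 0, so the state is entangled.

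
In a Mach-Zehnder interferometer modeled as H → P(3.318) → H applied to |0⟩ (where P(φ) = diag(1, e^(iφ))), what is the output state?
(0.00776 - 0.08775i)|0⟩ + (0.9922 + 0.08775i)|1⟩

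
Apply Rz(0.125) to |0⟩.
(0.998 - 0.06246i)|0⟩

Rz(0.125) = [[e^(−iθ/2), 0], [0, e^(iθ/2)]] with e^(±iθ/2) = cos(θ/2) ± i·sin(θ/2); θ = 0.125, cos(θ/2) ≈ 0.998048, sin(θ/2) ≈ 0.0624593.
With a = amp(|0⟩) = 1 and b = amp(|1⟩) = 0:
new amp(|0⟩) = (0.998048 - 0.0624593i)·a = (0.998 - 0.06246i)
new amp(|1⟩) = (0.998048 + 0.0624593i)·b = 0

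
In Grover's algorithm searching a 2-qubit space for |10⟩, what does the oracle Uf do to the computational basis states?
Uf|x⟩ = -|x⟩ if x = 10, else |x⟩ (phase flip on target)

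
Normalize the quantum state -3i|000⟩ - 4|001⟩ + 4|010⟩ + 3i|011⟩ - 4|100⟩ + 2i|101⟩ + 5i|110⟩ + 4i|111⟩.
-0.2847i|000⟩ - 0.3797|001⟩ + 0.3797|010⟩ + 0.2847i|011⟩ - 0.3797|100⟩ + 0.1898i|101⟩ + 0.4746i|110⟩ + 0.3797i|111⟩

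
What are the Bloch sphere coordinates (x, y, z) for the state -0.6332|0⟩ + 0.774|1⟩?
(-0.9802, 0, -0.1981)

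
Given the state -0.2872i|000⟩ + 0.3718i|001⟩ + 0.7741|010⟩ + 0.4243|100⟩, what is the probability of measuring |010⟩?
0.5992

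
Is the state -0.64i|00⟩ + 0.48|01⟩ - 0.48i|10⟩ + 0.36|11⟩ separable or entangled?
Separable

Writing the state as a|00⟩ + b|01⟩ + c|10⟩ + d|11⟩, it is a product state iff ad − bc = 0.
Here (a, b, c, d) = (-0.64i, 0.48, -0.48i, 0.36): ad − bc = (-0.64i)(0.36) − (0.48)(-0.48i) = 0, so the state is separable.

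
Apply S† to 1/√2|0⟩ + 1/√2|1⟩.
1/√2|0⟩ - (1/√2)i|1⟩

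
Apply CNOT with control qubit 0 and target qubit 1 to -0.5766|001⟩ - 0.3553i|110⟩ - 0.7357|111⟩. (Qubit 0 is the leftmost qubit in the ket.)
-0.5766|001⟩ - 0.3553i|100⟩ - 0.7357|101⟩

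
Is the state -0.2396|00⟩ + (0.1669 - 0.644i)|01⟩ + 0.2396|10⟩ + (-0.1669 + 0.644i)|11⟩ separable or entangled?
Separable

Writing the state as a|00⟩ + b|01⟩ + c|10⟩ + d|11⟩, it is a product state iff ad − bc = 0.
Here (a, b, c, d) = (-0.2396, (0.1669 - 0.644i), 0.2396, (-0.1669 + 0.644i)): ad − bc = (-0.2396)(-0.1669 + 0.644i) − (0.1669 - 0.644i)(0.2396) = 0, so the state is separable.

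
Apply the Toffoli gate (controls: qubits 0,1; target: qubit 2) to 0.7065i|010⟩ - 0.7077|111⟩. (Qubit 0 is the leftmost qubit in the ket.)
0.7065i|010⟩ - 0.7077|110⟩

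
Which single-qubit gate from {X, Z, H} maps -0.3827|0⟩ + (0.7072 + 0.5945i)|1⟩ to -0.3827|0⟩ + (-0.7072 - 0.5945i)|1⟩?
Z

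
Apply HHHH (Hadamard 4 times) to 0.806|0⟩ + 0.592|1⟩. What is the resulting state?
0.806|0⟩ + 0.592|1⟩

H² = I, so an even number of Hadamards cancels: H^4 = I and the state is unchanged.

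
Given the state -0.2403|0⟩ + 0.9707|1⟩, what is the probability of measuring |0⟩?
0.05774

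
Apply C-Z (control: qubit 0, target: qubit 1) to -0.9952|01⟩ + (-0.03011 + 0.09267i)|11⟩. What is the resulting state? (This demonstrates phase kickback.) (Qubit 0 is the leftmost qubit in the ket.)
-0.9952|01⟩ + (0.03011 - 0.09267i)|11⟩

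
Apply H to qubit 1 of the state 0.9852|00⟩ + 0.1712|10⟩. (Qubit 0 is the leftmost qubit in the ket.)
0.6966|00⟩ + 0.6966|01⟩ + 0.1211|10⟩ + 0.1211|11⟩

H on qubit 1 mixes each pair of kets that differ only in qubit 1: amplitudes (a, b) of (|…0…⟩, |…1…⟩) become ((a + b)/√2, (a − b)/√2). Kets absent from the input have amplitude 0.
(|00⟩, |01⟩): (a, b) = (0.9852, 0) → (0.6966, 0.6966)
(|10⟩, |11⟩): (a, b) = (0.1712, 0) → (0.1211, 0.1211)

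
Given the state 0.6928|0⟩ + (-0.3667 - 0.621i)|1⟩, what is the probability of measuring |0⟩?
0.48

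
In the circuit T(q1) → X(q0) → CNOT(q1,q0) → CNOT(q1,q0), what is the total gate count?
4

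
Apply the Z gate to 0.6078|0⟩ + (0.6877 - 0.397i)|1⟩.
0.6078|0⟩ + (-0.6877 + 0.397i)|1⟩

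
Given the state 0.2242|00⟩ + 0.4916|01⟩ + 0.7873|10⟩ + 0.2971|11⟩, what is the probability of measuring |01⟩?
0.2417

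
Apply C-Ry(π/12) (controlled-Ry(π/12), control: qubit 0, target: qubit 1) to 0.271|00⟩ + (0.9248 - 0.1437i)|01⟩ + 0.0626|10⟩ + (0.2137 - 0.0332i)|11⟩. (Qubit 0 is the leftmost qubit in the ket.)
0.271|00⟩ + (0.9248 - 0.1437i)|01⟩ + (0.03417 + 0.004333i)|10⟩ + (0.22 - 0.03292i)|11⟩

C-Ry(π/12) leaves the control-|0⟩ kets |00⟩, |01⟩ unchanged and applies Ry(π/12) to qubit 1 on the control-|1⟩ pair (|10⟩, |11⟩).
Ry(π/12) = [[cos(θ/2), −sin(θ/2)], [sin(θ/2), cos(θ/2)]]; θ = π/12, cos(θ/2) ≈ 0.991445, sin(θ/2) ≈ 0.130526.
With a = amp(|10⟩) = 0.0626 and b = amp(|11⟩) = (0.2137 - 0.0332i):
new amp(|10⟩) = (0.991445)·a + (-0.130526)·b = (0.03417 + 0.004333i)
new amp(|11⟩) = (0.130526)·a + (0.991445)·b = (0.22 - 0.03292i)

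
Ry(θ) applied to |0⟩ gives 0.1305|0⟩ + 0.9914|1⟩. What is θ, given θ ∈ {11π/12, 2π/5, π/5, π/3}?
11π/12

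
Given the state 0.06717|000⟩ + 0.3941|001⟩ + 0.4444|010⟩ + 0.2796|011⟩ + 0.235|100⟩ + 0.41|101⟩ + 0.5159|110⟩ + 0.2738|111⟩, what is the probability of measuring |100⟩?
0.05523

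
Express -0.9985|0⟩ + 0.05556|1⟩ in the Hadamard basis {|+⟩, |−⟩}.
-0.6668|+⟩ - 0.7453|−⟩

With |ψ⟩ = α|0⟩ + β|1⟩, the Hadamard-basis coefficients are ⟨+|ψ⟩ = (α + β)/√2 and ⟨−|ψ⟩ = (α − β)/√2.
Here α = -0.9985, β = 0.05556: (α + β)/√2 = -0.6668, (α − β)/√2 = -0.7453.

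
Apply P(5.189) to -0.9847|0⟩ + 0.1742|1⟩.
-0.9847|0⟩ + (0.07992 - 0.1548i)|1⟩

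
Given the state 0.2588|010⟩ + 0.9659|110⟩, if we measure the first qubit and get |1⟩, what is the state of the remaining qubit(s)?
|10⟩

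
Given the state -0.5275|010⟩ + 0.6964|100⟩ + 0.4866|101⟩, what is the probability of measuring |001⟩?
0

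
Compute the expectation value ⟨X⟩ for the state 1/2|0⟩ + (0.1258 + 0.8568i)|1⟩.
0.1258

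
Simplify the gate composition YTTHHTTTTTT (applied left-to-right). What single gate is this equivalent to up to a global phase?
Y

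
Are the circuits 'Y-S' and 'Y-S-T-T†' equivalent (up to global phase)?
Yes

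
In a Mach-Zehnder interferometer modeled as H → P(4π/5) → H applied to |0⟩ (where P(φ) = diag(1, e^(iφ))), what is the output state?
(0.09549 + 0.2939i)|0⟩ + (0.9045 - 0.2939i)|1⟩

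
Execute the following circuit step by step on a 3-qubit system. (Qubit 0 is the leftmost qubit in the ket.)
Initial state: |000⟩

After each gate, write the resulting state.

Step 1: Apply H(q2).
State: 1/√2|000⟩ + 1/√2|001⟩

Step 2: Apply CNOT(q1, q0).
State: 1/√2|000⟩ + 1/√2|001⟩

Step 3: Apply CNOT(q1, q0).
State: 1/√2|000⟩ + 1/√2|001⟩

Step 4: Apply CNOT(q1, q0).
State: 1/√2|000⟩ + 1/√2|001⟩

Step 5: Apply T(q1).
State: 1/√2|000⟩ + 1/√2|001⟩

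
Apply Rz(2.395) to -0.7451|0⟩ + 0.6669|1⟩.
(-0.2717 + 0.6938i)|0⟩ + (0.2432 + 0.621i)|1⟩

Rz(2.395) = [[e^(−iθ/2), 0], [0, e^(iθ/2)]] with e^(±iθ/2) = cos(θ/2) ± i·sin(θ/2); θ = 2.395, cos(θ/2) ≈ 0.364687, sin(θ/2) ≈ 0.93113.
With a = amp(|0⟩) = -0.7451 and b = amp(|1⟩) = 0.6669:
new amp(|0⟩) = (0.364687 - 0.93113i)·a = (-0.2717 + 0.6938i)
new amp(|1⟩) = (0.364687 + 0.93113i)·b = (0.2432 + 0.621i)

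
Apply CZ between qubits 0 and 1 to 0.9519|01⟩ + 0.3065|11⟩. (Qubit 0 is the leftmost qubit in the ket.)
0.9519|01⟩ - 0.3065|11⟩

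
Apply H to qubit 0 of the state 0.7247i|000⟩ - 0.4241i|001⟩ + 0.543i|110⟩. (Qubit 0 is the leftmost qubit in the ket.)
0.5124i|000⟩ - 0.2999i|001⟩ + 0.384i|010⟩ + 0.5124i|100⟩ - 0.2999i|101⟩ - 0.384i|110⟩

H on qubit 0 mixes each pair of kets that differ only in qubit 0: amplitudes (a, b) of (|…0…⟩, |…1…⟩) become ((a + b)/√2, (a − b)/√2). Kets absent from the input have amplitude 0.
(|000⟩, |100⟩): (a, b) = (0.7247i, 0) → (0.5124i, 0.5124i)
(|001⟩, |101⟩): (a, b) = (-0.4241i, 0) → (-0.2999i, -0.2999i)
(|010⟩, |110⟩): (a, b) = (0, 0.543i) → (0.384i, -0.384i)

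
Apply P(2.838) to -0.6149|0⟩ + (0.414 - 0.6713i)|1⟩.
-0.6149|0⟩ + (-0.1944 + 0.7644i)|1⟩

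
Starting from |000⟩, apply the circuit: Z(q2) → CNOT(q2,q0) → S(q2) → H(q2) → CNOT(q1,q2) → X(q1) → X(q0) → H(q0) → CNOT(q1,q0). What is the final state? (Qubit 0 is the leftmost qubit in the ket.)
-1/2|010⟩ - 1/2|011⟩ + 1/2|110⟩ + 1/2|111⟩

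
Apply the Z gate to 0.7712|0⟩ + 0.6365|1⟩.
0.7712|0⟩ - 0.6365|1⟩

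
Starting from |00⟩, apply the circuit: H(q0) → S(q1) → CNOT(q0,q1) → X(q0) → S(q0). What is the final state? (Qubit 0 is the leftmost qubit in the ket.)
1/√2|01⟩ + (1/√2)i|10⟩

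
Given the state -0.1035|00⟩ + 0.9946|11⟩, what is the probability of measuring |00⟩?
0.01071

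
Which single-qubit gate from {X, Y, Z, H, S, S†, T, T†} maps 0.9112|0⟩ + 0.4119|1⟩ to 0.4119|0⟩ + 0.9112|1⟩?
X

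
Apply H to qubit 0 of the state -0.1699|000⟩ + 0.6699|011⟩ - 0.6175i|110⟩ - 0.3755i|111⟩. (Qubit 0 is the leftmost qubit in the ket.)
-0.1201|000⟩ - 0.4366i|010⟩ + (0.4737 - 0.2655i)|011⟩ - 0.1201|100⟩ + 0.4366i|110⟩ + (0.4737 + 0.2655i)|111⟩

H on qubit 0 mixes each pair of kets that differ only in qubit 0: amplitudes (a, b) of (|…0…⟩, |…1…⟩) become ((a + b)/√2, (a − b)/√2). Kets absent from the input have amplitude 0.
(|000⟩, |100⟩): (a, b) = (-0.1699, 0) → (-0.1201, -0.1201)
(|010⟩, |110⟩): (a, b) = (0, -0.6175i) → (-0.4366i, 0.4366i)
(|011⟩, |111⟩): (a, b) = (0.6699, -0.3755i) → ((0.4737 - 0.2655i), (0.4737 + 0.2655i))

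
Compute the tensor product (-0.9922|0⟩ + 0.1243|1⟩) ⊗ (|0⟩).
-0.9922|00⟩ + 0.1243|10⟩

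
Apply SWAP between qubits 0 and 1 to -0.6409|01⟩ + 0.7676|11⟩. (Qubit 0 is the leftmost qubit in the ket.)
-0.6409|10⟩ + 0.7676|11⟩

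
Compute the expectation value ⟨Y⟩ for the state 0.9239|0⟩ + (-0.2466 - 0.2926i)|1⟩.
-0.5407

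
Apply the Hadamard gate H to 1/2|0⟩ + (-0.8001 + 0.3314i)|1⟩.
(-0.2122 + 0.2343i)|0⟩ + (0.9193 - 0.2343i)|1⟩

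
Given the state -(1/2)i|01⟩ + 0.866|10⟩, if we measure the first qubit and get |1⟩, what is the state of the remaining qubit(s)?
|0⟩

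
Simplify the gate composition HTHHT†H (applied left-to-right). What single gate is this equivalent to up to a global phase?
I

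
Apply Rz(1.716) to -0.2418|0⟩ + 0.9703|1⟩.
(-0.1581 + 0.1829i)|0⟩ + (0.6345 + 0.7341i)|1⟩

Rz(1.716) = [[e^(−iθ/2), 0], [0, e^(iθ/2)]] with e^(±iθ/2) = cos(θ/2) ± i·sin(θ/2); θ = 1.716, cos(θ/2) ≈ 0.653952, sin(θ/2) ≈ 0.756536.
With a = amp(|0⟩) = -0.2418 and b = amp(|1⟩) = 0.9703:
new amp(|0⟩) = (0.653952 - 0.756536i)·a = (-0.1581 + 0.1829i)
new amp(|1⟩) = (0.653952 + 0.756536i)·b = (0.6345 + 0.7341i)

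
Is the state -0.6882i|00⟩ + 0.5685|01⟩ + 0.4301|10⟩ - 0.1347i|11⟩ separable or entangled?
Entangled

Writing the state as a|00⟩ + b|01⟩ + c|10⟩ + d|11⟩, it is a product state iff ad − bc = 0.
Here (a, b, c, d) = (-0.6882i, 0.5685, 0.4301, -0.1347i): ad − bc = (-0.6882i)(-0.1347i) − (0.5685)(0.4301) = -0.3372 ≠ 0, so the state is entangled.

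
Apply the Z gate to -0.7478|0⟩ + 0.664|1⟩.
-0.7478|0⟩ - 0.664|1⟩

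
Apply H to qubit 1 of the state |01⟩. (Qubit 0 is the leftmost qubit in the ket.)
1/√2|00⟩ - 1/√2|01⟩

H on qubit 1 mixes each pair of kets that differ only in qubit 1: amplitudes (a, b) of (|…0…⟩, |…1…⟩) become ((a + b)/√2, (a − b)/√2). Kets absent from the input have amplitude 0.
(|00⟩, |01⟩): (a, b) = (0, 1) → (1/√2, -1/√2)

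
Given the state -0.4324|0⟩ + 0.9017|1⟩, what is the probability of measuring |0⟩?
0.187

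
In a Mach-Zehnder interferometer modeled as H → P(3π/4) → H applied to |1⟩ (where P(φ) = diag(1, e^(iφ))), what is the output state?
(0.8536 - (1/√8)i)|0⟩ + (0.1464 + (1/√8)i)|1⟩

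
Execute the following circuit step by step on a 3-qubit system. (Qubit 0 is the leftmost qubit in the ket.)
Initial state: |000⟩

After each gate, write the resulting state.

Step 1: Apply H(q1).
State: 1/√2|000⟩ + 1/√2|010⟩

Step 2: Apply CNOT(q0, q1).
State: 1/√2|000⟩ + 1/√2|010⟩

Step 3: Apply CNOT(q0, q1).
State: 1/√2|000⟩ + 1/√2|010⟩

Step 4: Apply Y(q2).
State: (1/√2)i|001⟩ + (1/√2)i|011⟩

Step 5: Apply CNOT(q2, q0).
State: (1/√2)i|101⟩ + (1/√2)i|111⟩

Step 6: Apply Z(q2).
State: -(1/√2)i|101⟩ - (1/√2)i|111⟩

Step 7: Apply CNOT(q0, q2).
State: -(1/√2)i|100⟩ - (1/√2)i|110⟩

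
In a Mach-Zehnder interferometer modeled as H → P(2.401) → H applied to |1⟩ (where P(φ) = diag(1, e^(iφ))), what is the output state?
(0.869 - 0.3374i)|0⟩ + (0.131 + 0.3374i)|1⟩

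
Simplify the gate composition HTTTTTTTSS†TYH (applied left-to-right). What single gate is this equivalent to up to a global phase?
Y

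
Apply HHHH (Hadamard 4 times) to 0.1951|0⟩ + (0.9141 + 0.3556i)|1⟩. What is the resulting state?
0.1951|0⟩ + (0.9141 + 0.3556i)|1⟩

H² = I, so an even number of Hadamards cancels: H^4 = I and the state is unchanged.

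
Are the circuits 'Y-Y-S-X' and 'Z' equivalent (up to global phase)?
No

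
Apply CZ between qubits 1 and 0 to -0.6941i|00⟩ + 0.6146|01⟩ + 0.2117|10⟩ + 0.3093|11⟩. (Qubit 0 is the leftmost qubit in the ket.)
-0.6941i|00⟩ + 0.6146|01⟩ + 0.2117|10⟩ - 0.3093|11⟩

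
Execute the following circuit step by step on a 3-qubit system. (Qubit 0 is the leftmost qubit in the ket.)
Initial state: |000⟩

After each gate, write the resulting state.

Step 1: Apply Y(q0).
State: i|100⟩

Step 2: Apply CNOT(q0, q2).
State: i|101⟩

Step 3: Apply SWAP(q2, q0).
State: i|101⟩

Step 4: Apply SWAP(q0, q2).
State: i|101⟩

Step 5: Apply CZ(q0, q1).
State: i|101⟩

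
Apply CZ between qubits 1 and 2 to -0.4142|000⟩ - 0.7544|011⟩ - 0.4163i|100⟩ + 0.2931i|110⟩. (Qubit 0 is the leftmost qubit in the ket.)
-0.4142|000⟩ + 0.7544|011⟩ - 0.4163i|100⟩ + 0.2931i|110⟩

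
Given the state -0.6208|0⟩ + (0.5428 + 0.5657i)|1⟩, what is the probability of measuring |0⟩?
0.3854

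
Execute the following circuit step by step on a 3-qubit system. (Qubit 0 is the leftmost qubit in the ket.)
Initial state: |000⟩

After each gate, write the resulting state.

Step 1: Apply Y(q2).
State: i|001⟩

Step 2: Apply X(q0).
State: i|101⟩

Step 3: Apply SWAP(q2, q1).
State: i|110⟩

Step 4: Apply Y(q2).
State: -|111⟩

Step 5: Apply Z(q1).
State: |111⟩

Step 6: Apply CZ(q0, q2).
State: -|111⟩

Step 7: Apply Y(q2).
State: i|110⟩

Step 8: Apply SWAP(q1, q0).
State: i|110⟩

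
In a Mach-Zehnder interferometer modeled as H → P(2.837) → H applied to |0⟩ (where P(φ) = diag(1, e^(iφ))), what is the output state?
(0.02302 + 0.15i)|0⟩ + (0.977 - 0.15i)|1⟩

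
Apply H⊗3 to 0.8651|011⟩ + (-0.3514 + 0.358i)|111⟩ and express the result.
(0.1816 + 0.1266i)|000⟩ + (-0.1816 - 0.1266i)|001⟩ + (-0.1816 - 0.1266i)|010⟩ + (0.1816 + 0.1266i)|011⟩ + (0.4301 - 0.1266i)|100⟩ + (-0.4301 + 0.1266i)|101⟩ + (-0.4301 + 0.1266i)|110⟩ + (0.4301 - 0.1266i)|111⟩

H⊗3 gives amp(|y⟩) = (1/2√2) Σ_x (−1)^(x·y) amp(|x⟩), where x·y is the number of positions in which both x and y have a 1.
|000⟩: (0.8651 + (-0.3514 + 0.358i))/(2√2) = (0.1816 + 0.1266i)
|001⟩: (-0.8651 - (-0.3514 + 0.358i))/(2√2) = (-0.1816 - 0.1266i)
|010⟩: (-0.8651 - (-0.3514 + 0.358i))/(2√2) = (-0.1816 - 0.1266i)
|011⟩: (0.8651 + (-0.3514 + 0.358i))/(2√2) = (0.1816 + 0.1266i)
|100⟩: (0.8651 - (-0.3514 + 0.358i))/(2√2) = (0.4301 - 0.1266i)
|101⟩: (-0.8651 + (-0.3514 + 0.358i))/(2√2) = (-0.4301 + 0.1266i)
|110⟩: (-0.8651 + (-0.3514 + 0.358i))/(2√2) = (-0.4301 + 0.1266i)
|111⟩: (0.8651 - (-0.3514 + 0.358i))/(2√2) = (0.4301 - 0.1266i)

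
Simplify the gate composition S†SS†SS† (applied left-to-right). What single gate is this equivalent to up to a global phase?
S†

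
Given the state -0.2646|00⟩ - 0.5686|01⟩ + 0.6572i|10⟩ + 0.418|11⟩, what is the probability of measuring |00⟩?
0.07001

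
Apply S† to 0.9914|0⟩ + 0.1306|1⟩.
0.9914|0⟩ - 0.1306i|1⟩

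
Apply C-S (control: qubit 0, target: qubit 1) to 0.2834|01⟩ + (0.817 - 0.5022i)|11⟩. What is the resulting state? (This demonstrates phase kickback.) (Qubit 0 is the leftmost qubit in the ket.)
0.2834|01⟩ + (0.5022 + 0.817i)|11⟩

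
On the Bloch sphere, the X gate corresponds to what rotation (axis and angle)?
Rotation by π around the x-axis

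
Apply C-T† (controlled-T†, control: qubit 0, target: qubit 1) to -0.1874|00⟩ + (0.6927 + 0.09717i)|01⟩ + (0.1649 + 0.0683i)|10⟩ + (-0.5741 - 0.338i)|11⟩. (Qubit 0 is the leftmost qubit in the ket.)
-0.1874|00⟩ + (0.6927 + 0.09717i)|01⟩ + (0.1649 + 0.0683i)|10⟩ + (-0.645 + 0.1669i)|11⟩

C-T† leaves the control-|0⟩ kets |00⟩, |01⟩ unchanged and applies T† to qubit 1 on the control-|1⟩ pair (|10⟩, |11⟩).
T† = [[1, 0], [0, (1/√2 - (1/√2)i)]].
With a = amp(|10⟩) = (0.1649 + 0.0683i) and b = amp(|11⟩) = (-0.5741 - 0.338i):
new amp(|10⟩) = (1)·a = (0.1649 + 0.0683i)
new amp(|11⟩) = (1/√2 - (1/√2)i)·b = (-0.645 + 0.1669i)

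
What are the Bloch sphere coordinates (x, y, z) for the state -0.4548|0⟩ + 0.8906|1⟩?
(-0.8101, 0, -0.5863)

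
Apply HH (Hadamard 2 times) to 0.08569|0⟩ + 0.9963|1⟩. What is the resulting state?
0.08569|0⟩ + 0.9963|1⟩

H² = I, so an even number of Hadamards cancels: H^2 = I and the state is unchanged.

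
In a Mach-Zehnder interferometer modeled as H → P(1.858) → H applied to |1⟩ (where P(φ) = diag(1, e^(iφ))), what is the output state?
(0.6416 - 0.4795i)|0⟩ + (0.3584 + 0.4795i)|1⟩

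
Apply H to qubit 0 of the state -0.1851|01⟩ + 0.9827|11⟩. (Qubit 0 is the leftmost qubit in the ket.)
0.564|01⟩ - 0.8258|11⟩

H on qubit 0 mixes each pair of kets that differ only in qubit 0: amplitudes (a, b) of (|…0…⟩, |…1…⟩) become ((a + b)/√2, (a − b)/√2). Kets absent from the input have amplitude 0.
(|01⟩, |11⟩): (a, b) = (-0.1851, 0.9827) → (0.564, -0.8258)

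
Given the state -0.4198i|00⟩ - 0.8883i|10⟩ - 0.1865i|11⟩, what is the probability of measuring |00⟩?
0.1762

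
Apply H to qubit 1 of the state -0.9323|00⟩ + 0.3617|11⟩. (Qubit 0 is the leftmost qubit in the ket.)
-0.6592|00⟩ - 0.6592|01⟩ + 0.2558|10⟩ - 0.2558|11⟩

H on qubit 1 mixes each pair of kets that differ only in qubit 1: amplitudes (a, b) of (|…0…⟩, |…1…⟩) become ((a + b)/√2, (a − b)/√2). Kets absent from the input have amplitude 0.
(|00⟩, |01⟩): (a, b) = (-0.9323, 0) → (-0.6592, -0.6592)
(|10⟩, |11⟩): (a, b) = (0, 0.3617) → (0.2558, -0.2558)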